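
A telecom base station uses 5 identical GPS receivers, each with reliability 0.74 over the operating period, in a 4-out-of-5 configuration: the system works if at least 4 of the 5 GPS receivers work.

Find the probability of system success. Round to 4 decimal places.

0.6117

R = Σ_{i=4}^{5} C(5,i) p^i (1−p)^{5−i} with p = 0.74
C(5,4)·0.74^4·0.26^1 = 0.389825
C(5,5)·0.74^5·0.26^0 = 0.221901
Sum = 0.6117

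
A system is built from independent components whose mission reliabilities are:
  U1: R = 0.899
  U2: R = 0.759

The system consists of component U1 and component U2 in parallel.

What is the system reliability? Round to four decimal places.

Parallel (U1 and U2): 1 − (1 − 0.899000)(1 − 0.759000) = 0.9757

0.9757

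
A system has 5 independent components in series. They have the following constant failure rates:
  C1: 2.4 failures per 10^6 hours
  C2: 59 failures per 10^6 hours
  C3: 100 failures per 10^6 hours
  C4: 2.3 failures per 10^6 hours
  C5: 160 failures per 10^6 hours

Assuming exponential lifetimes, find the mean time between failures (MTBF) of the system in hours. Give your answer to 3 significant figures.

3090

Series of exponential components: λ_sys = Σ λ_i
λ_sys = 0.0000024 + 0.000059 + 0.00010 + 0.0000023 + 0.00016 = 3.2370e-04 /h
MTBF = 1 / λ_sys = 3090 h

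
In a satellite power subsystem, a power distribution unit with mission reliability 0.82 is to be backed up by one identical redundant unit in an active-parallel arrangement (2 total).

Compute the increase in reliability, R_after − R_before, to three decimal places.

R_before = 0.82
R_after = 1 − (1 − 0.82)^2 = 0.968
ΔR = 0.968 − 0.82 = 0.148

0.148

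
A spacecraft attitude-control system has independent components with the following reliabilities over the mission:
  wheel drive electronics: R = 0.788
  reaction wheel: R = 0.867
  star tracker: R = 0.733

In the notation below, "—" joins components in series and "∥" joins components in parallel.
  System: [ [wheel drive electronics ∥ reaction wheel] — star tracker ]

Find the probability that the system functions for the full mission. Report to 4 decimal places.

0.7123

Parallel (wheel drive electronics and reaction wheel): 1 − (1 − 0.788000)(1 − 0.867000) = 0.971804
Series ([0.971804] and star tracker): 0.971804 × 0.733000 = 0.7123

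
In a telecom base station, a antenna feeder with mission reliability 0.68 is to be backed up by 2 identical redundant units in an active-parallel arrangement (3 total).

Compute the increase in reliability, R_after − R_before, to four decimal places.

0.2872

R_before = 0.68
R_after = 1 − (1 − 0.68)^3 = 0.9672
ΔR = 0.9672 − 0.68 = 0.2872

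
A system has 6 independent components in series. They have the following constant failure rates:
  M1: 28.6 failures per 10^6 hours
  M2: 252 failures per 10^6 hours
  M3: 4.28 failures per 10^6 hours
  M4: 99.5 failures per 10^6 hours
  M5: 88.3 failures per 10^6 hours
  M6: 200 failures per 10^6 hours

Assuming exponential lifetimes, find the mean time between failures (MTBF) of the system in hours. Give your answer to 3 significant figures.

1490

Series of exponential components: λ_sys = Σ λ_i
λ_sys = 0.0000286 + 0.000252 + 0.00000428 + 0.0000995 + 0.0000883 + 0.000200 = 6.7268e-04 /h
MTBF = 1 / λ_sys = 1490 h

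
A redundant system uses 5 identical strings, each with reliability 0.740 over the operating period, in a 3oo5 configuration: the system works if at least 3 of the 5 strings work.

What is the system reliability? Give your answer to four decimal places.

R = Σ_{i=3}^{5} C(5,i) p^i (1−p)^{5−i} with p = 0.740
C(5,3)·0.740^3·0.260^2 = 0.273931
C(5,4)·0.740^4·0.260^1 = 0.389825
C(5,5)·0.740^5·0.260^0 = 0.221901
Sum = 0.8857

0.8857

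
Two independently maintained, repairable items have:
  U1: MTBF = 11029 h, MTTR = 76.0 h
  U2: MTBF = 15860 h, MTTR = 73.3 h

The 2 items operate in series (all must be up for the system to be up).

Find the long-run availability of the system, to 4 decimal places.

A(U1) = MTBF/(MTBF+MTTR) = 11029/(11029+76.0) = 0.993156
A(U2) = MTBF/(MTBF+MTTR) = 15860/(15860+73.3) = 0.995400
Series availability: 0.993156 × 0.995400 = 0.9886

0.9886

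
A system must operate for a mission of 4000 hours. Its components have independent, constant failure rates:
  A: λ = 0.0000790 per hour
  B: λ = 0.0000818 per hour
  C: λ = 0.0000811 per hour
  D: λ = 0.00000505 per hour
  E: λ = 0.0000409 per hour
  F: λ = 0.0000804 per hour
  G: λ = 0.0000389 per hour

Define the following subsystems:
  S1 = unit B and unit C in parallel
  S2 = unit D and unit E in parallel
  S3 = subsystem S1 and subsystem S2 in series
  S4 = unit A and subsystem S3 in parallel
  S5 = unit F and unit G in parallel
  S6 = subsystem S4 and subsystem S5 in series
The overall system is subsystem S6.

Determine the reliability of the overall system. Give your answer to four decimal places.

R(A) = exp(−0.0000790 × 4000) = 0.729059
R(B) = exp(−0.0000818 × 4000) = 0.720940
R(C) = exp(−0.0000811 × 4000) = 0.722961
R(D) = exp(−0.00000505 × 4000) = 0.980003
R(E) = exp(−0.0000409 × 4000) = 0.849082
R(F) = exp(−0.0000804 × 4000) = 0.724988
R(G) = exp(−0.0000389 × 4000) = 0.855901
Parallel (B and C): 1 − (1 − 0.720940)(1 − 0.722961) = 0.922689
Parallel (D and E): 1 − (1 − 0.980003)(1 − 0.849082) = 0.996982
Series ([0.922689] and [0.996982]): 0.922689 × 0.996982 = 0.919904
Parallel (A and [0.919904]): 1 − (1 − 0.729059)(1 − 0.919904) = 0.978299
Parallel (F and G): 1 − (1 − 0.724988)(1 − 0.855901) = 0.960371
Series ([0.978299] and [0.960371]): 0.978299 × 0.960371 = 0.9395

0.9395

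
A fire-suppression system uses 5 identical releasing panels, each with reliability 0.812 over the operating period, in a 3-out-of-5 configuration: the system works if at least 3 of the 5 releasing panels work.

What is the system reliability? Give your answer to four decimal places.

0.9509

R = Σ_{i=3}^{5} C(5,i) p^i (1−p)^{5−i} with p = 0.812
C(5,3)·0.812^3·0.188^2 = 0.189227
C(5,4)·0.812^4·0.188^1 = 0.408650
C(5,5)·0.812^5·0.188^0 = 0.353004
Sum = 0.9509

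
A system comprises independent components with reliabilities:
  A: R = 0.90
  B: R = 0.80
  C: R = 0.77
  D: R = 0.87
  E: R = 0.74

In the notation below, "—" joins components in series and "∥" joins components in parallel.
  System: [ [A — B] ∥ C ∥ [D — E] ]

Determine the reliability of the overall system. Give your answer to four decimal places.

Series (A and B): 0.900000 × 0.800000 = 0.720000
Series (D and E): 0.870000 × 0.740000 = 0.643800
Parallel ([0.720000], C, and [0.643800]): 1 − (1 − 0.720000)(1 − 0.770000)(1 − 0.643800) = 0.9771

0.9771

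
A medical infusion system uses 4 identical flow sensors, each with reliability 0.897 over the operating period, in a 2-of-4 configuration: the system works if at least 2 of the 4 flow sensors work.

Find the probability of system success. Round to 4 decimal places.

0.9960

R = Σ_{i=2}^{4} C(4,i) p^i (1−p)^{4−i} with p = 0.897
C(4,2)·0.897^2·0.103^2 = 0.051217
C(4,3)·0.897^3·0.103^1 = 0.297355
C(4,4)·0.897^4·0.103^0 = 0.647396
Sum = 0.9960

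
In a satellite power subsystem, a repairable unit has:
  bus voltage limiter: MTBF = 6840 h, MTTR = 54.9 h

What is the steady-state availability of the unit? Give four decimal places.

A(bus voltage limiter) = MTBF/(MTBF+MTTR) = 6840/(6840+54.9) = 0.9920

0.9920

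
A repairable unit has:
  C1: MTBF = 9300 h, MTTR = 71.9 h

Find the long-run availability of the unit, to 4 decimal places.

0.9923

A(C1) = MTBF/(MTBF+MTTR) = 9300/(9300+71.9) = 0.9923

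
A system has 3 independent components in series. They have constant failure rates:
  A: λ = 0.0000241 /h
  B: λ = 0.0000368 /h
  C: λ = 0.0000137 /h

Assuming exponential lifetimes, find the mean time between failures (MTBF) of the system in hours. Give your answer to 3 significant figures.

13400

Series of exponential components: λ_sys = Σ λ_i
λ_sys = 0.0000241 + 0.0000368 + 0.0000137 = 7.4600e-05 /h
MTBF = 1 / λ_sys = 13400 h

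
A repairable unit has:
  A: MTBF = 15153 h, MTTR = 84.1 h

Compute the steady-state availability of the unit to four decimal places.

A(A) = MTBF/(MTBF+MTTR) = 15153/(15153+84.1) = 0.9945

0.9945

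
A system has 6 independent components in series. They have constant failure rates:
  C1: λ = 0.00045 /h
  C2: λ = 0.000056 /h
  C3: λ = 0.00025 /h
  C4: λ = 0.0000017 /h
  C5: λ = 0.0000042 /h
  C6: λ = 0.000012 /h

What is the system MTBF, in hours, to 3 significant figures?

Series of exponential components: λ_sys = Σ λ_i
λ_sys = 0.00045 + 0.000056 + 0.00025 + 0.0000017 + 0.0000042 + 0.000012 = 7.7390e-04 /h
MTBF = 1 / λ_sys = 1290 h

1290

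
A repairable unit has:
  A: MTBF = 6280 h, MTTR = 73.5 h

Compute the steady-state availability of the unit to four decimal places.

0.9884

A(A) = MTBF/(MTBF+MTTR) = 6280/(6280+73.5) = 0.9884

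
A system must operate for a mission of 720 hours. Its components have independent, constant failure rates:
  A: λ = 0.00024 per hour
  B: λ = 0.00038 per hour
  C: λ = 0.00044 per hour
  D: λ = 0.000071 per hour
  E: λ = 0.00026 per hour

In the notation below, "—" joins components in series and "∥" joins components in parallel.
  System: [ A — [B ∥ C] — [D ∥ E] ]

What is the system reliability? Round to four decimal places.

0.7799

R(A) = exp(−0.00024 × 720) = 0.841306
R(B) = exp(−0.00038 × 720) = 0.760636
R(C) = exp(−0.00044 × 720) = 0.728476
R(D) = exp(−0.000071 × 720) = 0.950165
R(E) = exp(−0.00026 × 720) = 0.829278
Parallel (B and C): 1 − (1 − 0.760636)(1 − 0.728476) = 0.935007
Parallel (D and E): 1 − (1 − 0.950165)(1 − 0.829278) = 0.991492
Series (A, [0.935007], and [0.991492]): 0.841306 × 0.935007 × 0.991492 = 0.7799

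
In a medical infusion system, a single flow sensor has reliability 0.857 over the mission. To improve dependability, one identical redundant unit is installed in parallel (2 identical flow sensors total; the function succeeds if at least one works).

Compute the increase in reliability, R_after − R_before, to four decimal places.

0.1226

R_before = 0.857
R_after = 1 − (1 − 0.857)^2 = 0.9796
ΔR = 0.9796 − 0.857 = 0.1226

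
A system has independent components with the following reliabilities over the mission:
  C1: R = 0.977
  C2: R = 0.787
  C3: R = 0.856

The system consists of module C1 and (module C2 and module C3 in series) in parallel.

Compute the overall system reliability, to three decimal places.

Series (C2 and C3): 0.78700 × 0.85600 = 0.67367
Parallel (C1 and [0.67367]): 1 − (1 − 0.97700)(1 − 0.67367) = 0.992

0.992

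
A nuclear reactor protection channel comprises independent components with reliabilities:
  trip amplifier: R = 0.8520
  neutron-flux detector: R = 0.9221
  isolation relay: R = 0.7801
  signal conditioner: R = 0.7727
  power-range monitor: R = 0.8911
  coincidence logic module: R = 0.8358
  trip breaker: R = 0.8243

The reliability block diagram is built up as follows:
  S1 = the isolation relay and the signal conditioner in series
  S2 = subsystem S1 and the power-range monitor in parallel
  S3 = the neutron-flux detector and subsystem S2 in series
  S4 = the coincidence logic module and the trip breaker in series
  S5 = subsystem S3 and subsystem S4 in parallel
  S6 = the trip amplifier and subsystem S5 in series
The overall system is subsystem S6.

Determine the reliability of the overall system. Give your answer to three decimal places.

0.821

Series (isolation relay and signal conditioner): 0.78010 × 0.77270 = 0.60278
Parallel ([0.60278] and power-range monitor): 1 − (1 − 0.60278)(1 − 0.89110) = 0.95674
Series (neutron-flux detector and [0.95674]): 0.92210 × 0.95674 = 0.88221
Series (coincidence logic module and trip breaker): 0.83580 × 0.82430 = 0.68895
Parallel ([0.88221] and [0.68895]): 1 − (1 − 0.88221)(1 − 0.68895) = 0.96336
Series (trip amplifier and [0.96336]): 0.85200 × 0.96336 = 0.821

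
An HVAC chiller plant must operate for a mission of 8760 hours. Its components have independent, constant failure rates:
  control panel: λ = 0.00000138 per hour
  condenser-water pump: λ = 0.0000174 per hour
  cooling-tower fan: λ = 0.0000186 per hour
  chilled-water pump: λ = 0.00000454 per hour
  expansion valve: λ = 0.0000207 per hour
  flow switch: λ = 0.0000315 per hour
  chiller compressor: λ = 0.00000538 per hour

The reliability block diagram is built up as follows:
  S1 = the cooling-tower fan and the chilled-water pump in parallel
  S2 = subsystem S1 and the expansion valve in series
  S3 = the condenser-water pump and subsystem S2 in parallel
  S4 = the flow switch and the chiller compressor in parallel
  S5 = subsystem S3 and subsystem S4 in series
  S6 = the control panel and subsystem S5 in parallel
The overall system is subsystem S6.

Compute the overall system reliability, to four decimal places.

R(control panel) = exp(−0.00000138 × 8760) = 0.987984
R(condenser-water pump) = exp(−0.0000174 × 8760) = 0.858624
R(cooling-tower fan) = exp(−0.0000186 × 8760) = 0.849646
R(chilled-water pump) = exp(−0.00000454 × 8760) = 0.961010
R(expansion valve) = exp(−0.0000207 × 8760) = 0.834158
R(flow switch) = exp(−0.0000315 × 8760) = 0.758858
R(chiller compressor) = exp(−0.00000538 × 8760) = 0.953965
Parallel (cooling-tower fan and chilled-water pump): 1 − (1 − 0.849646)(1 − 0.961010) = 0.994138
Series ([0.994138] and expansion valve): 0.994138 × 0.834158 = 0.829268
Parallel (condenser-water pump and [0.829268]): 1 − (1 − 0.858624)(1 − 0.829268) = 0.975863
Parallel (flow switch and chiller compressor): 1 − (1 − 0.758858)(1 − 0.953965) = 0.988899
Series ([0.975863] and [0.988899]): 0.975863 × 0.988899 = 0.965030
Parallel (control panel and [0.965030]): 1 − (1 − 0.987984)(1 − 0.965030) = 0.9996

0.9996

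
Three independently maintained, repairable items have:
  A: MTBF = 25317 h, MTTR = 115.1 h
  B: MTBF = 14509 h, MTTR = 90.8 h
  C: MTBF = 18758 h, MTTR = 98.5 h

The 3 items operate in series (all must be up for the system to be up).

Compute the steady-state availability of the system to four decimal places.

0.9841

A(A) = MTBF/(MTBF+MTTR) = 25317/(25317+115.1) = 0.995474
A(B) = MTBF/(MTBF+MTTR) = 14509/(14509+90.8) = 0.993781
A(C) = MTBF/(MTBF+MTTR) = 18758/(18758+98.5) = 0.994776
Series availability: 0.995474 × 0.993781 × 0.994776 = 0.9841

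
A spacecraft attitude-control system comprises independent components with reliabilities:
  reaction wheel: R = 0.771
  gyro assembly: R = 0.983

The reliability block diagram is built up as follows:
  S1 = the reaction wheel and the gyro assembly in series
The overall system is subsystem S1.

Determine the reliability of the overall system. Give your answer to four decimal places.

Series (reaction wheel and gyro assembly): 0.771000 × 0.983000 = 0.7579

0.7579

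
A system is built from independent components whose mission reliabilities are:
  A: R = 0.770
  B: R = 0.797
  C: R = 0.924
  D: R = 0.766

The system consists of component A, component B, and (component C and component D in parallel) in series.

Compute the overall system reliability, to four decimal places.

0.6028

Parallel (C and D): 1 − (1 − 0.924000)(1 − 0.766000) = 0.982216
Series (A, B, and [0.982216]): 0.770000 × 0.797000 × 0.982216 = 0.6028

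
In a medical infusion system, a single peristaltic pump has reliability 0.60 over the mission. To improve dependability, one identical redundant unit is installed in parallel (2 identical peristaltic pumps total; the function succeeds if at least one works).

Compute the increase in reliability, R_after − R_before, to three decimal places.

0.240

R_before = 0.60
R_after = 1 − (1 − 0.60)^2 = 0.840
ΔR = 0.840 − 0.60 = 0.240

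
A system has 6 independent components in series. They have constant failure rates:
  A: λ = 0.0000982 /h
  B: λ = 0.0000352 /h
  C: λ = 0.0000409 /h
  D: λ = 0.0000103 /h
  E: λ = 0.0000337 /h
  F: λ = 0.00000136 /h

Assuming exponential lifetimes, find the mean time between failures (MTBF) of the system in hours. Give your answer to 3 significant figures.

4550

Series of exponential components: λ_sys = Σ λ_i
λ_sys = 0.0000982 + 0.0000352 + 0.0000409 + 0.0000103 + 0.0000337 + 0.00000136 = 2.1966e-04 /h
MTBF = 1 / λ_sys = 4550 h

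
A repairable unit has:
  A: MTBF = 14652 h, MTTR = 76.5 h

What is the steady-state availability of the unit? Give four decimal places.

0.9948

A(A) = MTBF/(MTBF+MTTR) = 14652/(14652+76.5) = 0.9948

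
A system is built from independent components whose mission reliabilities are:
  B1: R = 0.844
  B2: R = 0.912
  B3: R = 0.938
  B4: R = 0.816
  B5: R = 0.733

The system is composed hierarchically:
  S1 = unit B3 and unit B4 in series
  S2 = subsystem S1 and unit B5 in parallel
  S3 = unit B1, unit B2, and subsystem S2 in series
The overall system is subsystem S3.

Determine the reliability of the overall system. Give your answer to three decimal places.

Series (B3 and B4): 0.93800 × 0.81600 = 0.76541
Parallel ([0.76541] and B5): 1 − (1 − 0.76541)(1 − 0.73300) = 0.93736
Series (B1, B2, and [0.93736]): 0.84400 × 0.91200 × 0.93736 = 0.722

0.722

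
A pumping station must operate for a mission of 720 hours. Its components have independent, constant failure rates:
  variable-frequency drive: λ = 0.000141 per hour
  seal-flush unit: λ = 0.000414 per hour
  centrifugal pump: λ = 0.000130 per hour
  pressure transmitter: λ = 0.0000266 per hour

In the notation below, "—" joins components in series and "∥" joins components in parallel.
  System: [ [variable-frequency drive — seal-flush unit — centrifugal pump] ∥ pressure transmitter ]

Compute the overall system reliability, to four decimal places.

R(variable-frequency drive) = exp(−0.000141 × 720) = 0.903463
R(seal-flush unit) = exp(−0.000414 × 720) = 0.742242
R(centrifugal pump) = exp(−0.000130 × 720) = 0.910647
R(pressure transmitter) = exp(−0.0000266 × 720) = 0.981030
Series (variable-frequency drive, seal-flush unit, and centrifugal pump): 0.903463 × 0.742242 × 0.910647 = 0.610669
Parallel ([0.610669] and pressure transmitter): 1 − (1 − 0.610669)(1 − 0.981030) = 0.9926

0.9926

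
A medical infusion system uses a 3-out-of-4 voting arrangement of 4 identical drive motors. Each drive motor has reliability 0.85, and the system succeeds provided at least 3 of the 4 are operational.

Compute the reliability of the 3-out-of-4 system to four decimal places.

0.8905

R = Σ_{i=3}^{4} C(4,i) p^i (1−p)^{4−i} with p = 0.85
C(4,3)·0.85^3·0.15^1 = 0.368475
C(4,4)·0.85^4·0.15^0 = 0.522006
Sum = 0.8905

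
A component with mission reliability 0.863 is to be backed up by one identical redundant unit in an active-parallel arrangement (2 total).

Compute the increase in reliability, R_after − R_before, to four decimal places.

0.1182

R_before = 0.863
R_after = 1 − (1 − 0.863)^2 = 0.9812
ΔR = 0.9812 − 0.863 = 0.1182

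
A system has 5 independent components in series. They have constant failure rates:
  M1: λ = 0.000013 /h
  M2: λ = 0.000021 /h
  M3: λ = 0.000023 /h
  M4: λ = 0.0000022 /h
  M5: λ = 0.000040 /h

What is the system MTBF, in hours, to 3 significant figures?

Series of exponential components: λ_sys = Σ λ_i
λ_sys = 0.000013 + 0.000021 + 0.000023 + 0.0000022 + 0.000040 = 9.9200e-05 /h
MTBF = 1 / λ_sys = 10100 h

10100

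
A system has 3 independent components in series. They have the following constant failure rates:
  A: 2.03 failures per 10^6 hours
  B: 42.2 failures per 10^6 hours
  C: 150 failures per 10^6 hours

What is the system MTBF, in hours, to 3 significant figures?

5150

Series of exponential components: λ_sys = Σ λ_i
λ_sys = 0.00000203 + 0.0000422 + 0.000150 = 1.9423e-04 /h
MTBF = 1 / λ_sys = 5150 h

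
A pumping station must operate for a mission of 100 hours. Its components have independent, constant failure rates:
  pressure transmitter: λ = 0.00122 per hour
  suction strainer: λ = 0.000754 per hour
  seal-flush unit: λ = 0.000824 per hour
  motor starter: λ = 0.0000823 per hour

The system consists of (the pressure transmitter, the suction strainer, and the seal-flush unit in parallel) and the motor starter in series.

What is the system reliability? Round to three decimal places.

0.991

R(pressure transmitter) = exp(−0.00122 × 100) = 0.88515
R(suction strainer) = exp(−0.000754 × 100) = 0.92737
R(seal-flush unit) = exp(−0.000824 × 100) = 0.92090
R(motor starter) = exp(−0.0000823 × 100) = 0.99180
Parallel (pressure transmitter, suction strainer, and seal-flush unit): 1 − (1 − 0.88515)(1 − 0.92737)(1 − 0.92090) = 0.99934
Series ([0.99934] and motor starter): 0.99934 × 0.99180 = 0.991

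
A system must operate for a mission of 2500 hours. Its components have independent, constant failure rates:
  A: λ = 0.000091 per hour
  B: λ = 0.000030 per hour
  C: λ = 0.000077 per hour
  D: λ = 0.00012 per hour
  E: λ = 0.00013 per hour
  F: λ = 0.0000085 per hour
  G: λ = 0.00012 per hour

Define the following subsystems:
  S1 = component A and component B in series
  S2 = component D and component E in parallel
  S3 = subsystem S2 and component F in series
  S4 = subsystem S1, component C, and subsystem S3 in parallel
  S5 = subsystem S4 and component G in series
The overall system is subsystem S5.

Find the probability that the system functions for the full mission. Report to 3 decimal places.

R(A) = exp(−0.000091 × 2500) = 0.79652
R(B) = exp(−0.000030 × 2500) = 0.92774
R(C) = exp(−0.000077 × 2500) = 0.82489
R(D) = exp(−0.00012 × 2500) = 0.74082
R(E) = exp(−0.00013 × 2500) = 0.72253
R(F) = exp(−0.0000085 × 2500) = 0.97897
R(G) = exp(−0.00012 × 2500) = 0.74082
Series (A and B): 0.79652 × 0.92774 = 0.73896
Parallel (D and E): 1 − (1 − 0.74082)(1 − 0.72253) = 0.92809
Series ([0.92809] and F): 0.92809 × 0.97897 = 0.90857
Parallel ([0.73896], C, and [0.90857]): 1 − (1 − 0.73896)(1 − 0.82489)(1 − 0.90857) = 0.99582
Series ([0.99582] and G): 0.99582 × 0.74082 = 0.738

0.738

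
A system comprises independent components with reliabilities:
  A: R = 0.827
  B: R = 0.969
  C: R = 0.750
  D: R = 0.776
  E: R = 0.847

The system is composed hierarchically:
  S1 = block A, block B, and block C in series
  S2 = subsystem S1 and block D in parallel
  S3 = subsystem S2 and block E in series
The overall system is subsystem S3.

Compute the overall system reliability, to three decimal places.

0.771

Series (A, B, and C): 0.82700 × 0.96900 × 0.75000 = 0.60102
Parallel ([0.60102] and D): 1 − (1 − 0.60102)(1 − 0.77600) = 0.91063
Series ([0.91063] and E): 0.91063 × 0.84700 = 0.771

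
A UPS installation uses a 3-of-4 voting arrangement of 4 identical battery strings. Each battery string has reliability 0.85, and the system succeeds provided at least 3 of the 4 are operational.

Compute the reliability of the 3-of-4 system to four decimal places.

R = Σ_{i=3}^{4} C(4,i) p^i (1−p)^{4−i} with p = 0.85
C(4,3)·0.85^3·0.15^1 = 0.368475
C(4,4)·0.85^4·0.15^0 = 0.522006
Sum = 0.8905

0.8905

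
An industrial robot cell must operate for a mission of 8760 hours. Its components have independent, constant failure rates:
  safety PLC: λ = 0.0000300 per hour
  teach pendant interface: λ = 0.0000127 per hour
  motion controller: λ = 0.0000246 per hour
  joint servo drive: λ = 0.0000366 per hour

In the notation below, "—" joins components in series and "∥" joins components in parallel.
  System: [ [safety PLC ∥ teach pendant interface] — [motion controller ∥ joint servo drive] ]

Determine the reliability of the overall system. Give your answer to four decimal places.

0.9238

R(safety PLC) = exp(−0.0000300 × 8760) = 0.768896
R(teach pendant interface) = exp(−0.0000127 × 8760) = 0.894713
R(motion controller) = exp(−0.0000246 × 8760) = 0.806141
R(joint servo drive) = exp(−0.0000366 × 8760) = 0.725702
Parallel (safety PLC and teach pendant interface): 1 − (1 − 0.768896)(1 − 0.894713) = 0.975668
Parallel (motion controller and joint servo drive): 1 − (1 − 0.806141)(1 − 0.725702) = 0.946825
Series ([0.975668] and [0.946825]): 0.975668 × 0.946825 = 0.9238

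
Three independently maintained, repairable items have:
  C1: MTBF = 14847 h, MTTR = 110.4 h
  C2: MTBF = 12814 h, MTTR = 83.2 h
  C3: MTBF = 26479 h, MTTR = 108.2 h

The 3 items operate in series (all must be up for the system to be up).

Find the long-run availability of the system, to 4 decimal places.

0.9822

A(C1) = MTBF/(MTBF+MTTR) = 14847/(14847+110.4) = 0.992619
A(C2) = MTBF/(MTBF+MTTR) = 12814/(12814+83.2) = 0.993549
A(C3) = MTBF/(MTBF+MTTR) = 26479/(26479+108.2) = 0.995930
Series availability: 0.992619 × 0.993549 × 0.995930 = 0.9822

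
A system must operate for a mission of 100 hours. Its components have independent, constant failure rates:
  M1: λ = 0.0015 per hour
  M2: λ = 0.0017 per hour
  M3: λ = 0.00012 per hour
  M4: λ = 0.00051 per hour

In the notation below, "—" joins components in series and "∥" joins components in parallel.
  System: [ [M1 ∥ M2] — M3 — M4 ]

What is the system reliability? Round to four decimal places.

R(M1) = exp(−0.0015 × 100) = 0.860708
R(M2) = exp(−0.0017 × 100) = 0.843665
R(M3) = exp(−0.00012 × 100) = 0.988072
R(M4) = exp(−0.00051 × 100) = 0.950279
Parallel (M1 and M2): 1 − (1 − 0.860708)(1 − 0.843665) = 0.978224
Series ([0.978224], M3, and M4): 0.978224 × 0.988072 × 0.950279 = 0.9185

0.9185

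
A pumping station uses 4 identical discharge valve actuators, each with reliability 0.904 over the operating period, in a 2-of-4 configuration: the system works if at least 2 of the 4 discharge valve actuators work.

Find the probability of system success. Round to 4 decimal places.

0.9967

R = Σ_{i=2}^{4} C(4,i) p^i (1−p)^{4−i} with p = 0.904
C(4,2)·0.904^2·0.096^2 = 0.045189
C(4,3)·0.904^3·0.096^1 = 0.283685
C(4,4)·0.904^4·0.096^0 = 0.667842
Sum = 0.9967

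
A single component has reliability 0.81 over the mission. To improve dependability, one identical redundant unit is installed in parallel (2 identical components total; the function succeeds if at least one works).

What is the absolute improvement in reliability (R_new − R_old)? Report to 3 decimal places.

R_before = 0.81
R_after = 1 − (1 − 0.81)^2 = 0.964
ΔR = 0.964 − 0.81 = 0.154

0.154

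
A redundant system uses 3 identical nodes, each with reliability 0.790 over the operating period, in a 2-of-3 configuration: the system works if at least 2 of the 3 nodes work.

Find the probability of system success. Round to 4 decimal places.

R = Σ_{i=2}^{3} C(3,i) p^i (1−p)^{3−i} with p = 0.790
C(3,2)·0.790^2·0.210^1 = 0.393183
C(3,3)·0.790^3·0.210^0 = 0.493039
Sum = 0.8862

0.8862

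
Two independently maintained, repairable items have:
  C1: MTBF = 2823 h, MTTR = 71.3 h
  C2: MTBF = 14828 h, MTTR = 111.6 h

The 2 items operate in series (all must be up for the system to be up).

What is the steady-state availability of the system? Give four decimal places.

0.9681

A(C1) = MTBF/(MTBF+MTTR) = 2823/(2823+71.3) = 0.975365
A(C2) = MTBF/(MTBF+MTTR) = 14828/(14828+111.6) = 0.992530
Series availability: 0.975365 × 0.992530 = 0.9681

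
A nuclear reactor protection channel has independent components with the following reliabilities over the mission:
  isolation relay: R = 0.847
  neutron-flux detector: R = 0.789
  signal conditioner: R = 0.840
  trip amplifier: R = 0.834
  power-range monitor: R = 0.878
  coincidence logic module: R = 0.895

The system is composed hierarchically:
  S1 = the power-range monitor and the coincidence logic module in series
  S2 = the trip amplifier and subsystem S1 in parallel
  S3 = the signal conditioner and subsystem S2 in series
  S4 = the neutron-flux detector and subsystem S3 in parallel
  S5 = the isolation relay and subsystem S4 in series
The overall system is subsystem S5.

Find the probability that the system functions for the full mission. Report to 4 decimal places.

0.8131

Series (power-range monitor and coincidence logic module): 0.878000 × 0.895000 = 0.785810
Parallel (trip amplifier and [0.785810]): 1 − (1 − 0.834000)(1 − 0.785810) = 0.964444
Series (signal conditioner and [0.964444]): 0.840000 × 0.964444 = 0.810133
Parallel (neutron-flux detector and [0.810133]): 1 − (1 − 0.789000)(1 − 0.810133) = 0.959938
Series (isolation relay and [0.959938]): 0.847000 × 0.959938 = 0.8131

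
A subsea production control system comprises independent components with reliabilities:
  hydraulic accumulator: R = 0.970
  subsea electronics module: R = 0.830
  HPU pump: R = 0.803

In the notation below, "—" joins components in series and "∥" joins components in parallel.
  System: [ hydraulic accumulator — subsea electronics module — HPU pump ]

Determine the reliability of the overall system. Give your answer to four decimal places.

Series (hydraulic accumulator, subsea electronics module, and HPU pump): 0.970000 × 0.830000 × 0.803000 = 0.6465

0.6465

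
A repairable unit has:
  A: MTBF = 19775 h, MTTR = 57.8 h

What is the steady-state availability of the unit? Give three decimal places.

0.997

A(A) = MTBF/(MTBF+MTTR) = 19775/(19775+57.8) = 0.997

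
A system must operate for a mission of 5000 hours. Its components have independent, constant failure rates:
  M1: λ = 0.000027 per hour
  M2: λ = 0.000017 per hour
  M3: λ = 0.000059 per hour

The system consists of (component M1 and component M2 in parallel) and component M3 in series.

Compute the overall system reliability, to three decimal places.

0.737

R(M1) = exp(−0.000027 × 5000) = 0.87372
R(M2) = exp(−0.000017 × 5000) = 0.91851
R(M3) = exp(−0.000059 × 5000) = 0.74453
Parallel (M1 and M2): 1 − (1 − 0.87372)(1 − 0.91851) = 0.98971
Series ([0.98971] and M3): 0.98971 × 0.74453 = 0.737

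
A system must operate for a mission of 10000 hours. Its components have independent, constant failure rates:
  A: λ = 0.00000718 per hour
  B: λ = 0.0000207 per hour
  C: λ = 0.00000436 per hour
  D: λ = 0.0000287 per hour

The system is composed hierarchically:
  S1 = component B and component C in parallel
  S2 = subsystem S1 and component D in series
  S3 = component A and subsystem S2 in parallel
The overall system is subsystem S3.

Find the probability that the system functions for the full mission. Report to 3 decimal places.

R(A) = exp(−0.00000718 × 10000) = 0.93072
R(B) = exp(−0.0000207 × 10000) = 0.81302
R(C) = exp(−0.00000436 × 10000) = 0.95734
R(D) = exp(−0.0000287 × 10000) = 0.75051
Parallel (B and C): 1 − (1 − 0.81302)(1 − 0.95734) = 0.99202
Series ([0.99202] and D): 0.99202 × 0.75051 = 0.74452
Parallel (A and [0.74452]): 1 − (1 − 0.93072)(1 − 0.74452) = 0.982

0.982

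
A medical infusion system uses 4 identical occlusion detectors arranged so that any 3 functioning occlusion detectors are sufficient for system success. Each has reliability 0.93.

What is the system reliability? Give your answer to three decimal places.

R = Σ_{i=3}^{4} C(4,i) p^i (1−p)^{4−i} with p = 0.93
C(4,3)·0.93^3·0.07^1 = 0.22522
C(4,4)·0.93^4·0.07^0 = 0.74805
Sum = 0.973

0.973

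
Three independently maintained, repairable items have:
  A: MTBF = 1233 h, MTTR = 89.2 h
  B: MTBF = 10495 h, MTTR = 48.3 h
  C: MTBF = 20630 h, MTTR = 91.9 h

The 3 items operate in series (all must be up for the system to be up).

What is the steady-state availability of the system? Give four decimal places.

A(A) = MTBF/(MTBF+MTTR) = 1233/(1233+89.2) = 0.932537
A(B) = MTBF/(MTBF+MTTR) = 10495/(10495+48.3) = 0.995419
A(C) = MTBF/(MTBF+MTTR) = 20630/(20630+91.9) = 0.995565
Series availability: 0.932537 × 0.995419 × 0.995565 = 0.9241

0.9241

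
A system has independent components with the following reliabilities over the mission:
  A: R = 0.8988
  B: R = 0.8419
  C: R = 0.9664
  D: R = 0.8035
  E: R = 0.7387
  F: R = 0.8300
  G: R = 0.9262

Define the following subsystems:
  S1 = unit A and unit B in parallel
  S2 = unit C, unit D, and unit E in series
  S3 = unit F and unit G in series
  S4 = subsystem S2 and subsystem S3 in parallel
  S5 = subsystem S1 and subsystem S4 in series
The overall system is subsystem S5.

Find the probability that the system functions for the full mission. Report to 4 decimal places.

0.8870

Parallel (A and B): 1 − (1 − 0.898800)(1 − 0.841900) = 0.984000
Series (C, D, and E): 0.966400 × 0.803500 × 0.738700 = 0.573602
Series (F and G): 0.830000 × 0.926200 = 0.768746
Parallel ([0.573602] and [0.768746]): 1 − (1 − 0.573602)(1 − 0.768746) = 0.901394
Series ([0.984000] and [0.901394]): 0.984000 × 0.901394 = 0.8870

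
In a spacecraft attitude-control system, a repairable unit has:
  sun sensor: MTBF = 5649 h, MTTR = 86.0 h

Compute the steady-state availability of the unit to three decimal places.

0.985

A(sun sensor) = MTBF/(MTBF+MTTR) = 5649/(5649+86.0) = 0.985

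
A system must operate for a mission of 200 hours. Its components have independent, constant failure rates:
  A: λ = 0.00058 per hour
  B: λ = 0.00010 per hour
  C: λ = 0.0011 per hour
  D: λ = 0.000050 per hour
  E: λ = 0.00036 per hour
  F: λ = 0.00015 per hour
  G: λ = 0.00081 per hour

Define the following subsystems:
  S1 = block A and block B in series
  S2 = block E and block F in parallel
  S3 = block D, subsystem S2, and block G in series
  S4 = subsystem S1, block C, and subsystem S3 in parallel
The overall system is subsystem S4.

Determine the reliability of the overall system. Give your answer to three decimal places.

0.996

R(A) = exp(−0.00058 × 200) = 0.89048
R(B) = exp(−0.00010 × 200) = 0.98020
R(C) = exp(−0.0011 × 200) = 0.80252
R(D) = exp(−0.000050 × 200) = 0.99005
R(E) = exp(−0.00036 × 200) = 0.93053
R(F) = exp(−0.00015 × 200) = 0.97045
R(G) = exp(−0.00081 × 200) = 0.85044
Series (A and B): 0.89048 × 0.98020 = 0.87285
Parallel (E and F): 1 − (1 − 0.93053)(1 − 0.97045) = 0.99795
Series (D, [0.99795], and G): 0.99005 × 0.99795 × 0.85044 = 0.84025
Parallel ([0.87285], C, and [0.84025]): 1 − (1 − 0.87285)(1 − 0.80252)(1 − 0.84025) = 0.996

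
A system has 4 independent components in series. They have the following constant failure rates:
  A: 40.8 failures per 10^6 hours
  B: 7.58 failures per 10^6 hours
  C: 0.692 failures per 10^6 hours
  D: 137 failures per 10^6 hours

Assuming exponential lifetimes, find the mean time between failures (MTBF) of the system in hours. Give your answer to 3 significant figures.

5370

Series of exponential components: λ_sys = Σ λ_i
λ_sys = 0.0000408 + 0.00000758 + 0.000000692 + 0.000137 = 1.8607e-04 /h
MTBF = 1 / λ_sys = 5370 h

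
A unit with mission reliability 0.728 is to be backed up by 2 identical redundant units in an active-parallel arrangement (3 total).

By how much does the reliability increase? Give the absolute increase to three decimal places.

0.252

R_before = 0.728
R_after = 1 − (1 − 0.728)^3 = 0.980
ΔR = 0.980 − 0.728 = 0.252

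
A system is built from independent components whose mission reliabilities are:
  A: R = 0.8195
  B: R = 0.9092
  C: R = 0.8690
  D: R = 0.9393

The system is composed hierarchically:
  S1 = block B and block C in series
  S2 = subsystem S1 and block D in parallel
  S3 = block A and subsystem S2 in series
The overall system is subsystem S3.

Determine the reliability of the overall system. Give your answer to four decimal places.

Series (B and C): 0.909200 × 0.869000 = 0.790095
Parallel ([0.790095] and D): 1 − (1 − 0.790095)(1 − 0.939300) = 0.987259
Series (A and [0.987259]): 0.819500 × 0.987259 = 0.8091

0.8091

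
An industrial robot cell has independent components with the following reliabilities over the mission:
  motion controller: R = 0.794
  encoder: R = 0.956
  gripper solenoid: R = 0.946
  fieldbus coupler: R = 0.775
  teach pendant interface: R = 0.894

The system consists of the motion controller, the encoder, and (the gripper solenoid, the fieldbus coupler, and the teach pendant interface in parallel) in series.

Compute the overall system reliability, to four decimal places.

Parallel (gripper solenoid, fieldbus coupler, and teach pendant interface): 1 − (1 − 0.946000)(1 − 0.775000)(1 − 0.894000) = 0.998712
Series (motion controller, encoder, and [0.998712]): 0.794000 × 0.956000 × 0.998712 = 0.7581

0.7581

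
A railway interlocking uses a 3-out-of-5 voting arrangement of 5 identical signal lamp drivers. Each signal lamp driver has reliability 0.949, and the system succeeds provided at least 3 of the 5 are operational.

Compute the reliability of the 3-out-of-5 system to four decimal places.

R = Σ_{i=3}^{5} C(5,i) p^i (1−p)^{5−i} with p = 0.949
C(5,3)·0.949^3·0.051^2 = 0.022230
C(5,4)·0.949^4·0.051^1 = 0.206826
C(5,5)·0.949^5·0.051^0 = 0.769717
Sum = 0.9988

0.9988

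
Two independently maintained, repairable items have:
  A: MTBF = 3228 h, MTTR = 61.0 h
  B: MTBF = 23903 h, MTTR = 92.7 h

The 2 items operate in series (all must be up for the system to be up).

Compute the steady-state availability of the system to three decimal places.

A(A) = MTBF/(MTBF+MTTR) = 3228/(3228+61.0) = 0.981453
A(B) = MTBF/(MTBF+MTTR) = 23903/(23903+92.7) = 0.996137
Series availability: 0.981453 × 0.996137 = 0.978

0.978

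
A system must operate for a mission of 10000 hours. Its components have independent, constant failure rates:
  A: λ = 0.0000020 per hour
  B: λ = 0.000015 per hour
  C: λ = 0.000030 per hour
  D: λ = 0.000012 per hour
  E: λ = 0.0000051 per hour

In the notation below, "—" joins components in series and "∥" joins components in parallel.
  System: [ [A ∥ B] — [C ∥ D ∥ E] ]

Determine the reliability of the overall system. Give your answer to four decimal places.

R(A) = exp(−0.0000020 × 10000) = 0.980199
R(B) = exp(−0.000015 × 10000) = 0.860708
R(C) = exp(−0.000030 × 10000) = 0.740818
R(D) = exp(−0.000012 × 10000) = 0.886920
R(E) = exp(−0.0000051 × 10000) = 0.950279
Parallel (A and B): 1 − (1 − 0.980199)(1 − 0.860708) = 0.997242
Parallel (C, D, and E): 1 − (1 − 0.740818)(1 − 0.886920)(1 − 0.950279) = 0.998543
Series ([0.997242] and [0.998543]): 0.997242 × 0.998543 = 0.9958

0.9958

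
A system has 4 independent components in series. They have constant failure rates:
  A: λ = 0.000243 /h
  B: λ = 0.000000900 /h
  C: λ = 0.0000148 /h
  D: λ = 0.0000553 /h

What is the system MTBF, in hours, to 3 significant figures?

3180

Series of exponential components: λ_sys = Σ λ_i
λ_sys = 0.000243 + 0.000000900 + 0.0000148 + 0.0000553 = 3.1400e-04 /h
MTBF = 1 / λ_sys = 3180 h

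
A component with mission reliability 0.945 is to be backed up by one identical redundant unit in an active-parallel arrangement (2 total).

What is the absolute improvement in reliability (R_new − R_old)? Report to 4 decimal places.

0.0520

R_before = 0.945
R_after = 1 − (1 − 0.945)^2 = 0.9970
ΔR = 0.9970 − 0.945 = 0.0520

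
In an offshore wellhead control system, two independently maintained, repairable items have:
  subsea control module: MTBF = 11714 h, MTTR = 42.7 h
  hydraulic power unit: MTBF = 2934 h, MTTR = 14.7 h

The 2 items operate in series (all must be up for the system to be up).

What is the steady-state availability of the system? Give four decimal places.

0.9914

A(subsea control module) = MTBF/(MTBF+MTTR) = 11714/(11714+42.7) = 0.996368
A(hydraulic power unit) = MTBF/(MTBF+MTTR) = 2934/(2934+14.7) = 0.995015
Series availability: 0.996368 × 0.995015 = 0.9914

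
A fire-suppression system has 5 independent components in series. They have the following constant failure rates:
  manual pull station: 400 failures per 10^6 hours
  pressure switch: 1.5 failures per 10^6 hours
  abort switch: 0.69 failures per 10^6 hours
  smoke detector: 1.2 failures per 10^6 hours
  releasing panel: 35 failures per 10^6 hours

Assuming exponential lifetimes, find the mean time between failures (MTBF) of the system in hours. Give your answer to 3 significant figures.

2280

Series of exponential components: λ_sys = Σ λ_i
λ_sys = 0.00040 + 0.0000015 + 0.00000069 + 0.0000012 + 0.000035 = 4.3839e-04 /h
MTBF = 1 / λ_sys = 2280 h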